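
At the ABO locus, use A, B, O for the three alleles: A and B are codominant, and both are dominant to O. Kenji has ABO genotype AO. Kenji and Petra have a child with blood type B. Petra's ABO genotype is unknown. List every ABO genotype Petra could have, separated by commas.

For each candidate genotype of Petra, check whether crossing it with AO can produce every observed child phenotype.
  AA → possible child types {A} ✗
  AB → possible child types {A, B, AB} ✓
  AO → possible child types {O, A} ✗
  BB → possible child types {B, AB} ✓
  BO → possible child types {O, A, B, AB} ✓
  OO → possible child types {O, A} ✗

AB, BB, BO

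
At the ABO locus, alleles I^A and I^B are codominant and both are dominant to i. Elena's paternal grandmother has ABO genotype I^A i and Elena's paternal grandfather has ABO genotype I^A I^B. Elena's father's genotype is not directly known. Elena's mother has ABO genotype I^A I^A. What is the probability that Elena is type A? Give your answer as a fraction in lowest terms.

3/4

Elena's father's ABO genotype from I^A i × I^A I^B: 1/4 I^A I^A, 1/4 I^A I^B, 1/4 I^A i, 1/4 I^B i.
Crossing each possibility with the mother I^A I^A and summing P(type A): 1/4·1 + 1/4·1/2 + 1/4·1 + 1/4·1/2 = 3/4.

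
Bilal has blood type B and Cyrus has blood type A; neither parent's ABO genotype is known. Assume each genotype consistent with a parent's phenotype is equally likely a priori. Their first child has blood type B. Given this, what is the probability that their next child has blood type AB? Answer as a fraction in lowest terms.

Possible genotypes: Bilal ∈ {BB, BO}; Cyrus ∈ {AA, AO}.
Weight each parental genotype pair by prior × P(type-B child):
  BB × AO: posterior weight 2/3; P(next child type AB) = 1/2.
  BO × AO: posterior weight 1/3; P(next child type AB) = 1/4.
Weighted sum = 5/12.

5/12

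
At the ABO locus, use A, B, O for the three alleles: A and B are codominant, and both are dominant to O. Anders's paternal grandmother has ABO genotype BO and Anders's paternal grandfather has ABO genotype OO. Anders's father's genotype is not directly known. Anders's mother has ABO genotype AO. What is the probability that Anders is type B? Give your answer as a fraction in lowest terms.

Anders's father's ABO genotype from BO × OO: 1/2 BO, 1/2 OO.
Crossing each possibility with the mother AO and summing P(type B): 1/2·1/4 + 1/2·0 = 1/8.

1/8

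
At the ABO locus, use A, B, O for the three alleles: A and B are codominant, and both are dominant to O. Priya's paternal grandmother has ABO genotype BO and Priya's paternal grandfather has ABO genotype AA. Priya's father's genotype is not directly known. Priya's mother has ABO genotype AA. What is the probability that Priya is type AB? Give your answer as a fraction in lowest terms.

Priya's father's ABO genotype from BO × AA: 1/2 AB, 1/2 AO.
Crossing each possibility with the mother AA and summing P(type AB): 1/2·1/2 + 1/2·0 = 1/4.

1/4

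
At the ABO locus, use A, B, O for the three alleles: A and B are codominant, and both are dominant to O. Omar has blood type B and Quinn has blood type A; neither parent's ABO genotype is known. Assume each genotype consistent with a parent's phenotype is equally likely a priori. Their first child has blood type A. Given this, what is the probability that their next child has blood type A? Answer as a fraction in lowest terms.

Possible genotypes: Omar ∈ {BB, BO}; Quinn ∈ {AA, AO}.
Weight each parental genotype pair by prior × P(type-A child):
  BO × AA: posterior weight 2/3; P(next child type A) = 1/2.
  BO × AO: posterior weight 1/3; P(next child type A) = 1/4.
Weighted sum = 5/12.

5/12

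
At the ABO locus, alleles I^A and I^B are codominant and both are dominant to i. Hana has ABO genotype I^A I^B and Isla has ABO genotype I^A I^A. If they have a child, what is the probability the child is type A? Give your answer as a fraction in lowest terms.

1/2

ABO cross I^A I^B × I^A I^A → offspring phenotypes: 1/2 A, 1/2 AB.
So P(type A) = 1/2.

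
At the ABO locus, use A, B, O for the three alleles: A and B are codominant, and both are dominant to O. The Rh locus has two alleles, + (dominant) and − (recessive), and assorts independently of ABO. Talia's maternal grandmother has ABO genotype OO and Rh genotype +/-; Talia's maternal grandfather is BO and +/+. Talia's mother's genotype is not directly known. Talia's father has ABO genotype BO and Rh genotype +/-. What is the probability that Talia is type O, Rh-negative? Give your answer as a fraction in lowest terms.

Talia's mother's ABO genotype from OO × BO: 1/2 BO, 1/2 OO.
Crossing each possibility with the father BO and summing P(type O): 1/2·1/4 + 1/2·1/2 = 3/8.
Similarly for Rh via the mother's Rh distribution: P(Rh-) = 1/8.
Independent loci: 3/8 × 1/8 = 3/64.

3/64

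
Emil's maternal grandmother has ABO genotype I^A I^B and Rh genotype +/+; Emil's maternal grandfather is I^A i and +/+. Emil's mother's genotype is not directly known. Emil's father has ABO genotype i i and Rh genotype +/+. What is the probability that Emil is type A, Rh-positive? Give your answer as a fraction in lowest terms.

1/2

Emil's mother's ABO genotype from I^A I^B × I^A i: 1/4 I^A I^A, 1/4 I^A I^B, 1/4 I^A i, 1/4 I^B i.
Crossing each possibility with the father i i and summing P(type A): 1/4·1 + 1/4·1/2 + 1/4·1/2 + 1/4·0 = 1/2.
Similarly for Rh via the mother's Rh distribution: P(Rh+) = 1.
Independent loci: 1/2 × 1 = 1/2.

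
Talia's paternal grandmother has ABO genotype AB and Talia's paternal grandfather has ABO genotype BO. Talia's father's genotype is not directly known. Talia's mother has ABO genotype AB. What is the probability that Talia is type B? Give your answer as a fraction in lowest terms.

3/8

Talia's father's ABO genotype from AB × BO: 1/4 AB, 1/4 AO, 1/4 BB, 1/4 BO.
Crossing each possibility with the mother AB and summing P(type B): 1/4·1/4 + 1/4·1/4 + 1/4·1/2 + 1/4·1/2 = 3/8.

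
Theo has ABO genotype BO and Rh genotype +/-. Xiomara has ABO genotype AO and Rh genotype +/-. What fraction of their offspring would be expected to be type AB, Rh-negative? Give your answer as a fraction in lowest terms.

1/16

ABO cross BO × AO → offspring phenotypes: 1/4 O, 1/4 A, 1/4 B, 1/4 AB.
Rh cross +/- × +/- → 3/4 Rh+, 1/4 Rh-.
Independent loci: P(type AB, Rh-negative) = 1/4 × 1/4 = 1/16.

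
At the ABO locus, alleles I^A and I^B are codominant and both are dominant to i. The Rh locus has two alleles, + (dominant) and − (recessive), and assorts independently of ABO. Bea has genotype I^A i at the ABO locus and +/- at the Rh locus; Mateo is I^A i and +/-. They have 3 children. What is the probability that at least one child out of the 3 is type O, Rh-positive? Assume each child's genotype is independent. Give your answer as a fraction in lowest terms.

1899/4096

ABO cross I^A i × I^A i → 1/4 O, 3/4 A.
Rh cross +/- × +/- → 3/4 Rh+, 1/4 Rh-; so P(type O, Rh-positive) = 1/4 × 3/4 = 3/16 per child.
P(none) = (13/16)^3 = 2197/4096; P(at least one) = 1 − 2197/4096 = 1899/4096.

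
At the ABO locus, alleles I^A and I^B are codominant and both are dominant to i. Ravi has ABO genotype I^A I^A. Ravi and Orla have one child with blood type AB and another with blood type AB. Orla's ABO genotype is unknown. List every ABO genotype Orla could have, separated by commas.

I^A I^B, I^B I^B, I^B i

For each candidate genotype of Orla, check whether crossing it with I^A I^A can produce every observed child phenotype.
  I^A I^A → possible child types {A} ✗
  I^A I^B → possible child types {A, AB} ✓
  I^A i → possible child types {A} ✗
  I^B I^B → possible child types {AB} ✓
  I^B i → possible child types {A, AB} ✓
  i i → possible child types {A} ✗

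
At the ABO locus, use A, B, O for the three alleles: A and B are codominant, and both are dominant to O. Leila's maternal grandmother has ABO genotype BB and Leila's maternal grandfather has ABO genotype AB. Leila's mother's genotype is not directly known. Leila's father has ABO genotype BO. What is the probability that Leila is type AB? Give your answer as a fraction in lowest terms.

1/8

Leila's mother's ABO genotype from BB × AB: 1/2 AB, 1/2 BB.
Crossing each possibility with the father BO and summing P(type AB): 1/2·1/4 + 1/2·0 = 1/8.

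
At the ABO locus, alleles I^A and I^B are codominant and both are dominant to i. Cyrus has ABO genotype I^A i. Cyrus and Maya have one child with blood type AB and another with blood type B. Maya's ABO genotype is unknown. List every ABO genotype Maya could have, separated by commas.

For each candidate genotype of Maya, check whether crossing it with I^A i can produce every observed child phenotype.
  I^A I^A → possible child types {A} ✗
  I^A I^B → possible child types {A, B, AB} ✓
  I^A i → possible child types {O, A} ✗
  I^B I^B → possible child types {B, AB} ✓
  I^B i → possible child types {O, A, B, AB} ✓
  i i → possible child types {O, A} ✗

I^A I^B, I^B I^B, I^B i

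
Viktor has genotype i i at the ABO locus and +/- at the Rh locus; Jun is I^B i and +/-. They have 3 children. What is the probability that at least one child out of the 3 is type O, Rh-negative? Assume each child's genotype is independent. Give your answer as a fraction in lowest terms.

169/512

ABO cross i i × I^B i → 1/2 O, 1/2 B.
Rh cross +/- × +/- → 3/4 Rh+, 1/4 Rh-; so P(type O, Rh-negative) = 1/2 × 1/4 = 1/8 per child.
P(none) = (7/8)^3 = 343/512; P(at least one) = 1 − 343/512 = 169/512.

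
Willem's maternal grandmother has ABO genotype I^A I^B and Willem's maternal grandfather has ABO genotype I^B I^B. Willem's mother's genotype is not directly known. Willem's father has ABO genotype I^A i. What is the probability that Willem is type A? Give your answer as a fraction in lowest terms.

1/4

Willem's mother's ABO genotype from I^A I^B × I^B I^B: 1/2 I^A I^B, 1/2 I^B I^B.
Crossing each possibility with the father I^A i and summing P(type A): 1/2·1/2 + 1/2·0 = 1/4.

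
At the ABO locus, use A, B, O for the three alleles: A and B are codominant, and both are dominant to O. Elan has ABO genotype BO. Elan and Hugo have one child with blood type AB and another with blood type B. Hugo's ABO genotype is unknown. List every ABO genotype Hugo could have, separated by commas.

AB, AO

For each candidate genotype of Hugo, check whether crossing it with BO can produce every observed child phenotype.
  AA → possible child types {A, AB} ✗
  AB → possible child types {A, B, AB} ✓
  AO → possible child types {O, A, B, AB} ✓
  BB → possible child types {B} ✗
  BO → possible child types {O, B} ✗
  OO → possible child types {O, B} ✗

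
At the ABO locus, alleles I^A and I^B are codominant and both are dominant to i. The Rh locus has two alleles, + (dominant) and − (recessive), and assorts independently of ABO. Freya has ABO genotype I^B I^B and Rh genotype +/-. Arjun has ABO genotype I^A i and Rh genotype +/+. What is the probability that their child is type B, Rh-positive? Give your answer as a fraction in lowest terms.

ABO cross I^B I^B × I^A i → offspring phenotypes: 1/2 B, 1/2 AB.
Rh cross +/- × +/+ → 1 Rh+.
Independent loci: P(type B, Rh-positive) = 1/2 × 1 = 1/2.

1/2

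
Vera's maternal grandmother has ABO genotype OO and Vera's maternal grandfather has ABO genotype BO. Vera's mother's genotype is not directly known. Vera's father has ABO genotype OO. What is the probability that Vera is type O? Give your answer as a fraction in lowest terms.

Vera's mother's ABO genotype from OO × BO: 1/2 BO, 1/2 OO.
Crossing each possibility with the father OO and summing P(type O): 1/2·1/2 + 1/2·1 = 3/4.

3/4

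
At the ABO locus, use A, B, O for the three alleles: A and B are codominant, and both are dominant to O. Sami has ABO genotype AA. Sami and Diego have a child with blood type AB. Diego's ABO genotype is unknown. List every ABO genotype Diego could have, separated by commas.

AB, BB, BO

For each candidate genotype of Diego, check whether crossing it with AA can produce every observed child phenotype.
  AA → possible child types {A} ✗
  AB → possible child types {A, AB} ✓
  AO → possible child types {A} ✗
  BB → possible child types {AB} ✓
  BO → possible child types {A, AB} ✓
  OO → possible child types {A} ✗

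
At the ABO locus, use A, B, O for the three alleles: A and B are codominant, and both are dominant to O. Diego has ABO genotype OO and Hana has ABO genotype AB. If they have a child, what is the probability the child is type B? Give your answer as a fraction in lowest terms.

1/2

ABO cross OO × AB → offspring phenotypes: 1/2 A, 1/2 B.
So P(type B) = 1/2.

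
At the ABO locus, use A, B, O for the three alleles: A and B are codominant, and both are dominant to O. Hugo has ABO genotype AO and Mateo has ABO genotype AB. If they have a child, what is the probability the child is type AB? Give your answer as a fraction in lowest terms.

ABO cross AO × AB → offspring phenotypes: 1/2 A, 1/4 B, 1/4 AB.
So P(type AB) = 1/4.

1/4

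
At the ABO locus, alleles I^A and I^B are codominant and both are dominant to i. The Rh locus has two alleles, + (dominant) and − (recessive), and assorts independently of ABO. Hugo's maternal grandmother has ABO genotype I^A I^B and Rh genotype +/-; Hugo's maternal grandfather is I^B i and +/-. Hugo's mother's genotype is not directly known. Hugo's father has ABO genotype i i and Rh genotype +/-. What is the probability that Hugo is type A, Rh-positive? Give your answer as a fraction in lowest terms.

3/16

Hugo's mother's ABO genotype from I^A I^B × I^B i: 1/4 I^A I^B, 1/4 I^A i, 1/4 I^B I^B, 1/4 I^B i.
Crossing each possibility with the father i i and summing P(type A): 1/4·1/2 + 1/4·1/2 + 1/4·0 + 1/4·0 = 1/4.
Similarly for Rh via the mother's Rh distribution: P(Rh+) = 3/4.
Independent loci: 1/4 × 3/4 = 3/16.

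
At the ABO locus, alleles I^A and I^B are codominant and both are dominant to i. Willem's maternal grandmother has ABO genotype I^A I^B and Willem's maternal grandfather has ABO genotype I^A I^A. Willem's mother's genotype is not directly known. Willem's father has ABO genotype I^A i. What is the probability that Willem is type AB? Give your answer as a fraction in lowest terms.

Willem's mother's ABO genotype from I^A I^B × I^A I^A: 1/2 I^A I^A, 1/2 I^A I^B.
Crossing each possibility with the father I^A i and summing P(type AB): 1/2·0 + 1/2·1/4 = 1/8.

1/8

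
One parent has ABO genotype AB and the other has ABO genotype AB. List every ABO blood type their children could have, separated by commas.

Gametes from AB × AB give offspring ABO genotypes AA, AB, BB, i.e. phenotypes A, B, AB.

A, B, AB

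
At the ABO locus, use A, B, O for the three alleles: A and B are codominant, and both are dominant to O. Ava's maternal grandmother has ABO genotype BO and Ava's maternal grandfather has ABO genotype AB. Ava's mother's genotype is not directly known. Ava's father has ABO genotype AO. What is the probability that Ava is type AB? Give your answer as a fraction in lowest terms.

1/4

Ava's mother's ABO genotype from BO × AB: 1/4 AB, 1/4 AO, 1/4 BB, 1/4 BO.
Crossing each possibility with the father AO and summing P(type AB): 1/4·1/4 + 1/4·0 + 1/4·1/2 + 1/4·1/4 = 1/4.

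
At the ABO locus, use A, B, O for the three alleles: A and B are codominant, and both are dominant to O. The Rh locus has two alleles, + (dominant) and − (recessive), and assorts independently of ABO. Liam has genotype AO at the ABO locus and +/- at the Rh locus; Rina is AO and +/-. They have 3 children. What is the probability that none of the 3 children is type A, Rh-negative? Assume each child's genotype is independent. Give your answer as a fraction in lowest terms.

ABO cross AO × AO → 1/4 O, 3/4 A.
Rh cross +/- × +/- → 3/4 Rh+, 1/4 Rh-; so P(type A, Rh-negative) = 3/4 × 1/4 = 3/16 per child.
P(not type A, Rh-negative) = 13/16 for one child; (13/16)^3 = 2197/4096.

2197/4096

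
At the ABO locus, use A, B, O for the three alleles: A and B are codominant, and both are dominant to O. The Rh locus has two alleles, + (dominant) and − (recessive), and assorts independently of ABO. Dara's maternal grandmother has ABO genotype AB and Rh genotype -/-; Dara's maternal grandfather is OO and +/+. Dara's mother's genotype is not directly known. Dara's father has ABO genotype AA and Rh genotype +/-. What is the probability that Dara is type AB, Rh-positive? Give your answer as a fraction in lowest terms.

3/16

Dara's mother's ABO genotype from AB × OO: 1/2 AO, 1/2 BO.
Crossing each possibility with the father AA and summing P(type AB): 1/2·0 + 1/2·1/2 = 1/4.
Similarly for Rh via the mother's Rh distribution: P(Rh+) = 3/4.
Independent loci: 1/4 × 3/4 = 3/16.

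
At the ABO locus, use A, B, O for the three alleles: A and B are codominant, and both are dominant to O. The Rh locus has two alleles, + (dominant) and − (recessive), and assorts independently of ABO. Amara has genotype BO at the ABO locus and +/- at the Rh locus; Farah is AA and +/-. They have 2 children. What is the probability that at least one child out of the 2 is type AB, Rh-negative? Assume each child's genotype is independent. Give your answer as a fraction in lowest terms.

ABO cross BO × AA → 1/2 A, 1/2 AB.
Rh cross +/- × +/- → 3/4 Rh+, 1/4 Rh-; so P(type AB, Rh-negative) = 1/2 × 1/4 = 1/8 per child.
P(none) = (7/8)^2 = 49/64; P(at least one) = 1 − 49/64 = 15/64.

15/64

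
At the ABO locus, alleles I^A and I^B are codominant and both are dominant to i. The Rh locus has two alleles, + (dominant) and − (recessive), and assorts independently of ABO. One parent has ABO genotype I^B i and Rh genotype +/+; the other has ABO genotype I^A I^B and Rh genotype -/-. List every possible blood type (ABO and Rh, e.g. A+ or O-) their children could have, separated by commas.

A+, B+, AB+

Gametes from I^B i × I^A I^B give offspring ABO genotypes I^A I^B, I^A i, I^B I^B, I^B i, i.e. phenotypes A, B, AB.
Rh cross +/+ × -/- → phenotypes Rh+.
Combining independently: A+, B+, AB+.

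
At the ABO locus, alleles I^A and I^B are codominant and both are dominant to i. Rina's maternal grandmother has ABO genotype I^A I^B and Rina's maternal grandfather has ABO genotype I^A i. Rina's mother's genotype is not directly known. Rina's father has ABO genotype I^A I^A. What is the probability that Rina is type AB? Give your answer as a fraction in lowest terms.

Rina's mother's ABO genotype from I^A I^B × I^A i: 1/4 I^A I^A, 1/4 I^A I^B, 1/4 I^A i, 1/4 I^B i.
Crossing each possibility with the father I^A I^A and summing P(type AB): 1/4·0 + 1/4·1/2 + 1/4·0 + 1/4·1/2 = 1/4.

1/4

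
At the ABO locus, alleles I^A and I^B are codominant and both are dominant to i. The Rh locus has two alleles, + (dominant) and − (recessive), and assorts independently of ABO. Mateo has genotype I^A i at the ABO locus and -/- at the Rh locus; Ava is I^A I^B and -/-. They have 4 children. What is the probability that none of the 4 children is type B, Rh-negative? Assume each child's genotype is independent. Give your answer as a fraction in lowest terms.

81/256

ABO cross I^A i × I^A I^B → 1/2 A, 1/4 B, 1/4 AB.
Rh cross -/- × -/- → 1 Rh-; so P(type B, Rh-negative) = 1/4 × 1 = 1/4 per child.
P(not type B, Rh-negative) = 3/4 for one child; (3/4)^4 = 81/256.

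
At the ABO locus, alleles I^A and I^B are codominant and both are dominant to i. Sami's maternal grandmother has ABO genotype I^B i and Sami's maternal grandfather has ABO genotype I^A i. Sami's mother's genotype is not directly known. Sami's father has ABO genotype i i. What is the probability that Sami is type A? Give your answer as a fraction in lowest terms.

1/4

Sami's mother's ABO genotype from I^B i × I^A i: 1/4 I^A I^B, 1/4 I^A i, 1/4 I^B i, 1/4 i i.
Crossing each possibility with the father i i and summing P(type A): 1/4·1/2 + 1/4·1/2 + 1/4·0 + 1/4·0 = 1/4.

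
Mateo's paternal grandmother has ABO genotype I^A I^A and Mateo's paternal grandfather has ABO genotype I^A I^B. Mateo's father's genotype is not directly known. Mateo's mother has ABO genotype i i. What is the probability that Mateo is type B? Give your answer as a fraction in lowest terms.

Mateo's father's ABO genotype from I^A I^A × I^A I^B: 1/2 I^A I^A, 1/2 I^A I^B.
Crossing each possibility with the mother i i and summing P(type B): 1/2·0 + 1/2·1/2 = 1/4.

1/4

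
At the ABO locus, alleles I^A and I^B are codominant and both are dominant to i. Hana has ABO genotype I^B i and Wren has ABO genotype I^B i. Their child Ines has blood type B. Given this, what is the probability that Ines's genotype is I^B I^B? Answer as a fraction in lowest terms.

Cross I^B i × I^B i → 1/4 I^B I^B, 1/2 I^B i, 1/4 i i.
Type-B genotypes among offspring: I^B I^B (1/4), I^B i (1/2); total 3/4.
P(I^B I^B | type B) = (1/4) / (3/4) = 1/3.

1/3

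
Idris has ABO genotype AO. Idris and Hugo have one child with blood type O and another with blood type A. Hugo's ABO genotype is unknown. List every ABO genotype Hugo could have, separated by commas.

For each candidate genotype of Hugo, check whether crossing it with AO can produce every observed child phenotype.
  AA → possible child types {A} ✗
  AB → possible child types {A, B, AB} ✗
  AO → possible child types {O, A} ✓
  BB → possible child types {B, AB} ✗
  BO → possible child types {O, A, B, AB} ✓
  OO → possible child types {O, A} ✓

AO, BO, OO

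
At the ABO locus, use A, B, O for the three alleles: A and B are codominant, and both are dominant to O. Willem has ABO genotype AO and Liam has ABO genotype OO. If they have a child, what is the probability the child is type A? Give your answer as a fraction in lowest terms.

1/2

ABO cross AO × OO → offspring phenotypes: 1/2 O, 1/2 A.
So P(type A) = 1/2.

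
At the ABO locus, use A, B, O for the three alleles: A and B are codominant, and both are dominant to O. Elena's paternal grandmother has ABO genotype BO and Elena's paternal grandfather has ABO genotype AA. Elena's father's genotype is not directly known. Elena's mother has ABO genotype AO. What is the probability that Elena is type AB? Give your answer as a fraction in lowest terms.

Elena's father's ABO genotype from BO × AA: 1/2 AB, 1/2 AO.
Crossing each possibility with the mother AO and summing P(type AB): 1/2·1/4 + 1/2·0 = 1/8.

1/8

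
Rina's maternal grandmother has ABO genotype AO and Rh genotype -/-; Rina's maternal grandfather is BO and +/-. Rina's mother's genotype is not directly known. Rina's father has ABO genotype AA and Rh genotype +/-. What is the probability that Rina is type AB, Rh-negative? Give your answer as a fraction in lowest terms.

3/32

Rina's mother's ABO genotype from AO × BO: 1/4 AB, 1/4 AO, 1/4 BO, 1/4 OO.
Crossing each possibility with the father AA and summing P(type AB): 1/4·1/2 + 1/4·0 + 1/4·1/2 + 1/4·0 = 1/4.
Similarly for Rh via the mother's Rh distribution: P(Rh-) = 3/8.
Independent loci: 1/4 × 3/8 = 3/32.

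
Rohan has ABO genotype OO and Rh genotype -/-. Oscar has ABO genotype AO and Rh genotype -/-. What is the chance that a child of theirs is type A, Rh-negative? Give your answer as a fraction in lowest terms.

1/2

ABO cross OO × AO → offspring phenotypes: 1/2 O, 1/2 A.
Rh cross -/- × -/- → 1 Rh-.
Independent loci: P(type A, Rh-negative) = 1/2 × 1 = 1/2.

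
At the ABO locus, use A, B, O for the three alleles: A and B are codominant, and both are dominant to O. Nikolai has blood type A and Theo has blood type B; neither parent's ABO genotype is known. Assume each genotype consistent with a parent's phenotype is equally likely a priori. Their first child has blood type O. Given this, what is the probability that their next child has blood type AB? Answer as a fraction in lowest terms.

Possible genotypes: Nikolai ∈ {AA, AO}; Theo ∈ {BB, BO}.
Weight each parental genotype pair by prior × P(type-O child):
  AO × BO: posterior weight 1; P(next child type AB) = 1/4.
Weighted sum = 1/4.

1/4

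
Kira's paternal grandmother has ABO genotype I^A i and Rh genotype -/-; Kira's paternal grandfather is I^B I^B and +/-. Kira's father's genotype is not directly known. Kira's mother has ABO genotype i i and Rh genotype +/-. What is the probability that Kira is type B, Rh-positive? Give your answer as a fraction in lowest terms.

5/16

Kira's father's ABO genotype from I^A i × I^B I^B: 1/2 I^A I^B, 1/2 I^B i.
Crossing each possibility with the mother i i and summing P(type B): 1/2·1/2 + 1/2·1/2 = 1/2.
Similarly for Rh via the father's Rh distribution: P(Rh+) = 5/8.
Independent loci: 1/2 × 5/8 = 5/16.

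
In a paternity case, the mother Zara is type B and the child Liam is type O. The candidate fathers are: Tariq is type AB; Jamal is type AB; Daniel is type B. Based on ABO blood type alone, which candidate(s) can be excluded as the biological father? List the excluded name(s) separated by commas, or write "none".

Tariq, Jamal

A candidate is excluded only if no genotype consistent with his phenotype could produce a type O child with a type B mother.
Tariq (type AB): no genotype consistent with that phenotype can produce a type-O child with a type-B mother.
Jamal (type AB): no genotype consistent with that phenotype can produce a type-O child with a type-B mother.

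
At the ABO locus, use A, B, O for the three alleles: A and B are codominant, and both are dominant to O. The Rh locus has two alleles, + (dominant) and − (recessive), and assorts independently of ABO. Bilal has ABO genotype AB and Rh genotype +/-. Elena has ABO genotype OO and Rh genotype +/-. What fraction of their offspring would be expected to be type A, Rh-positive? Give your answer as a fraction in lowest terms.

ABO cross AB × OO → offspring phenotypes: 1/2 A, 1/2 B.
Rh cross +/- × +/- → 3/4 Rh+, 1/4 Rh-.
Independent loci: P(type A, Rh-positive) = 1/2 × 3/4 = 3/8.

3/8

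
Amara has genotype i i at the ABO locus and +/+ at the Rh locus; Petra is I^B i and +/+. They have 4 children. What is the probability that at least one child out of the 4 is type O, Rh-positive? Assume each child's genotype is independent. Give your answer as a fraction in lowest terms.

ABO cross i i × I^B i → 1/2 O, 1/2 B.
Rh cross +/+ × +/+ → 1 Rh+; so P(type O, Rh-positive) = 1/2 × 1 = 1/2 per child.
P(none) = (1/2)^4 = 1/16; P(at least one) = 1 − 1/16 = 15/16.

15/16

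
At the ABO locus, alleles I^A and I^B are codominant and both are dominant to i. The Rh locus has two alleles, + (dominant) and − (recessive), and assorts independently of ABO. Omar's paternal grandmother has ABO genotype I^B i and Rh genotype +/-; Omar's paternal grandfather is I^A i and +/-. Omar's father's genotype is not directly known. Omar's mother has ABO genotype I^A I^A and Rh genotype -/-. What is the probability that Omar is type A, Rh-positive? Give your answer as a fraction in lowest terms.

3/8

Omar's father's ABO genotype from I^B i × I^A i: 1/4 I^A I^B, 1/4 I^A i, 1/4 I^B i, 1/4 i i.
Crossing each possibility with the mother I^A I^A and summing P(type A): 1/4·1/2 + 1/4·1 + 1/4·1/2 + 1/4·1 = 3/4.
Similarly for Rh via the father's Rh distribution: P(Rh+) = 1/2.
Independent loci: 3/4 × 1/2 = 3/8.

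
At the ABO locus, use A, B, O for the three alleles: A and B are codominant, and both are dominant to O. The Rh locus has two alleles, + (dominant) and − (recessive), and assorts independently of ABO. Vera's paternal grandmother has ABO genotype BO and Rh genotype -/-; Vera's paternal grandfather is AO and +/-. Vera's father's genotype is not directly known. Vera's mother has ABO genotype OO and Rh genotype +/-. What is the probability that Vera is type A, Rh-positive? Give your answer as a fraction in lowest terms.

Vera's father's ABO genotype from BO × AO: 1/4 AB, 1/4 AO, 1/4 BO, 1/4 OO.
Crossing each possibility with the mother OO and summing P(type A): 1/4·1/2 + 1/4·1/2 + 1/4·0 + 1/4·0 = 1/4.
Similarly for Rh via the father's Rh distribution: P(Rh+) = 5/8.
Independent loci: 1/4 × 5/8 = 5/32.

5/32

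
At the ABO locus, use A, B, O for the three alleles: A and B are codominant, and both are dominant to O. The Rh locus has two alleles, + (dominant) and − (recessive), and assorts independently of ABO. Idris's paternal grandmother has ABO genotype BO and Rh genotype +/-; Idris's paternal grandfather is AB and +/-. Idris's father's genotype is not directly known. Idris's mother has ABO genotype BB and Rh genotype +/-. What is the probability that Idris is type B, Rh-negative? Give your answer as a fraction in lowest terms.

3/16

Idris's father's ABO genotype from BO × AB: 1/4 AB, 1/4 AO, 1/4 BB, 1/4 BO.
Crossing each possibility with the mother BB and summing P(type B): 1/4·1/2 + 1/4·1/2 + 1/4·1 + 1/4·1 = 3/4.
Similarly for Rh via the father's Rh distribution: P(Rh-) = 1/4.
Independent loci: 3/4 × 1/4 = 3/16.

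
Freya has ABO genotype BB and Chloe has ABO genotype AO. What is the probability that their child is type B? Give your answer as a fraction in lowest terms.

1/2

ABO cross BB × AO → offspring phenotypes: 1/2 B, 1/2 AB.
So P(type B) = 1/2.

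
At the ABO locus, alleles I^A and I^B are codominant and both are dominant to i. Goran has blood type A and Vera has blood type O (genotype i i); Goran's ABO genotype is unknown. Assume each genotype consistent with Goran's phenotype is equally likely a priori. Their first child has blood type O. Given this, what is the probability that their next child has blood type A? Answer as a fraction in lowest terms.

Possible genotypes: Goran ∈ {I^A I^A, I^A i}; Vera ∈ {i i}.
Weight each parental genotype pair by prior × P(type-O child):
  I^A i × i i: posterior weight 1; P(next child type A) = 1/2.
Weighted sum = 1/2.

1/2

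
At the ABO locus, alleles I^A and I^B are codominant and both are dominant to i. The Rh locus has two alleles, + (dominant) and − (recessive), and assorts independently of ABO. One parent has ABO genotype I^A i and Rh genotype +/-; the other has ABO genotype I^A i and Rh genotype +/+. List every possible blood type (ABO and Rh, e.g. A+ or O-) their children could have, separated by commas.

O+, A+

Gametes from I^A i × I^A i give offspring ABO genotypes I^A I^A, I^A i, i i, i.e. phenotypes O, A.
Rh cross +/- × +/+ → phenotypes Rh+.
Combining independently: O+, A+.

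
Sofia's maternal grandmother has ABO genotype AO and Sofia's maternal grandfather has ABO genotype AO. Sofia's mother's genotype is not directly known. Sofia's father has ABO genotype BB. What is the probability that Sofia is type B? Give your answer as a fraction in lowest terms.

Sofia's mother's ABO genotype from AO × AO: 1/4 AA, 1/2 AO, 1/4 OO.
Crossing each possibility with the father BB and summing P(type B): 1/4·0 + 1/2·1/2 + 1/4·1 = 1/2.

1/2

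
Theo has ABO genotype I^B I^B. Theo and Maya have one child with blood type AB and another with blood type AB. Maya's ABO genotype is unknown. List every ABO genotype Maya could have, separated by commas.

For each candidate genotype of Maya, check whether crossing it with I^B I^B can produce every observed child phenotype.
  I^A I^A → possible child types {AB} ✓
  I^A I^B → possible child types {B, AB} ✓
  I^A i → possible child types {B, AB} ✓
  I^B I^B → possible child types {B} ✗
  I^B i → possible child types {B} ✗
  i i → possible child types {B} ✗

I^A I^A, I^A I^B, I^A i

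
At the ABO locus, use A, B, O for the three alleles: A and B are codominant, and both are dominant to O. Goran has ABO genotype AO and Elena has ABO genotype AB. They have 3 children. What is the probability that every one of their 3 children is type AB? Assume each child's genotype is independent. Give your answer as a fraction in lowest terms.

1/64

ABO cross AO × AB → 1/2 A, 1/4 B, 1/4 AB.
So P(type AB) = 1/4 per child.
All 3 independent: (1/4)^3 = 1/64.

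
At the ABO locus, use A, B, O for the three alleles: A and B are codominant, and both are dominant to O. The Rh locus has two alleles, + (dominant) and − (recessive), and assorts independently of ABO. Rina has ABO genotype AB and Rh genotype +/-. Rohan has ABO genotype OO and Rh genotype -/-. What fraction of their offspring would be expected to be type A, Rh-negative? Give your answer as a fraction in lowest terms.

ABO cross AB × OO → offspring phenotypes: 1/2 A, 1/2 B.
Rh cross +/- × -/- → 1/2 Rh+, 1/2 Rh-.
Independent loci: P(type A, Rh-negative) = 1/2 × 1/2 = 1/4.

1/4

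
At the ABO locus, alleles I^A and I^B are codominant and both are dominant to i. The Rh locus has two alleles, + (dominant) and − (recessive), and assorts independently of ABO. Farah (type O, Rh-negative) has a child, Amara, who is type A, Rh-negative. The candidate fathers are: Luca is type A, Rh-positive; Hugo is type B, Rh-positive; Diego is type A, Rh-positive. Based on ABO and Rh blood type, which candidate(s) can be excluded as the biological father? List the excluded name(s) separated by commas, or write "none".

Hugo

A candidate is excluded only if no genotype consistent with his phenotype could produce a type A, Rh-negative child with a type O, Rh-negative mother.
Hugo (type B, Rh+): no genotype consistent with that phenotype can produce a type-A Rh- child with a type-O mother.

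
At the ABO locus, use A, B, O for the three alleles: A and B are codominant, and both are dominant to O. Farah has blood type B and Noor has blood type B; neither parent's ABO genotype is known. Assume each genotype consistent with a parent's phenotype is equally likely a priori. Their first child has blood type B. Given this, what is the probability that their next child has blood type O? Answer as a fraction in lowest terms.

Possible genotypes: Farah ∈ {BB, BO}; Noor ∈ {BB, BO}.
Weight each parental genotype pair by prior × P(type-B child):
  BB × BB: posterior weight 4/15; P(next child type O) = 0.
  BB × BO: posterior weight 4/15; P(next child type O) = 0.
  BO × BB: posterior weight 4/15; P(next child type O) = 0.
  BO × BO: posterior weight 1/5; P(next child type O) = 1/4.
Weighted sum = 1/20.

1/20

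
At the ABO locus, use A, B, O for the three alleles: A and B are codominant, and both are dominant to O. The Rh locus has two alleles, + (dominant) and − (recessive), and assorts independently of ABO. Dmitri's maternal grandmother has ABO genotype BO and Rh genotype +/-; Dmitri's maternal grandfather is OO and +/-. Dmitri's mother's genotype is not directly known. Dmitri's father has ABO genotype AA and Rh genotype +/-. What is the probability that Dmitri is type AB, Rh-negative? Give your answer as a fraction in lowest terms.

Dmitri's mother's ABO genotype from BO × OO: 1/2 BO, 1/2 OO.
Crossing each possibility with the father AA and summing P(type AB): 1/2·1/2 + 1/2·0 = 1/4.
Similarly for Rh via the mother's Rh distribution: P(Rh-) = 1/4.
Independent loci: 1/4 × 1/4 = 1/16.

1/16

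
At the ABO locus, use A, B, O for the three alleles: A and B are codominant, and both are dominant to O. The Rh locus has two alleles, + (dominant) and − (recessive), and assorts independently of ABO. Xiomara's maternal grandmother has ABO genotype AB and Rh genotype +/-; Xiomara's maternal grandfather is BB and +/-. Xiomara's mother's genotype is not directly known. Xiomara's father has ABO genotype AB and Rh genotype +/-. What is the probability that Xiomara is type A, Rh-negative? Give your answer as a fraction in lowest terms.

1/32

Xiomara's mother's ABO genotype from AB × BB: 1/2 AB, 1/2 BB.
Crossing each possibility with the father AB and summing P(type A): 1/2·1/4 + 1/2·0 = 1/8.
Similarly for Rh via the mother's Rh distribution: P(Rh-) = 1/4.
Independent loci: 1/8 × 1/4 = 1/32.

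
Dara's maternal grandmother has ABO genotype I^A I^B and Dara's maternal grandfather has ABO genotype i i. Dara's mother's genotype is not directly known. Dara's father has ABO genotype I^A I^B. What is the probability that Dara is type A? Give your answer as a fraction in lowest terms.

Dara's mother's ABO genotype from I^A I^B × i i: 1/2 I^A i, 1/2 I^B i.
Crossing each possibility with the father I^A I^B and summing P(type A): 1/2·1/2 + 1/2·1/4 = 3/8.

3/8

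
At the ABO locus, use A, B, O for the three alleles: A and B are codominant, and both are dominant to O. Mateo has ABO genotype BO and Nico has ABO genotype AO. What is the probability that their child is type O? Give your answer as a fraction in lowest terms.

1/4

ABO cross BO × AO → offspring phenotypes: 1/4 O, 1/4 A, 1/4 B, 1/4 AB.
So P(type O) = 1/4.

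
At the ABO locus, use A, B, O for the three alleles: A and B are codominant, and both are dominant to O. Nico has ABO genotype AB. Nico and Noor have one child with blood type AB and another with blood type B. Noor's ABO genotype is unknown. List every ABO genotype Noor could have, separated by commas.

For each candidate genotype of Noor, check whether crossing it with AB can produce every observed child phenotype.
  AA → possible child types {A, AB} ✗
  AB → possible child types {A, B, AB} ✓
  AO → possible child types {A, B, AB} ✓
  BB → possible child types {B, AB} ✓
  BO → possible child types {A, B, AB} ✓
  OO → possible child types {A, B} ✗

AB, AO, BB, BO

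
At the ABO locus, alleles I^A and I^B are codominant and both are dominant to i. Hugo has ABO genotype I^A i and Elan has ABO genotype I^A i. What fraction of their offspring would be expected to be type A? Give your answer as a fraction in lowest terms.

ABO cross I^A i × I^A i → offspring phenotypes: 1/4 O, 3/4 A.
So P(type A) = 3/4.

3/4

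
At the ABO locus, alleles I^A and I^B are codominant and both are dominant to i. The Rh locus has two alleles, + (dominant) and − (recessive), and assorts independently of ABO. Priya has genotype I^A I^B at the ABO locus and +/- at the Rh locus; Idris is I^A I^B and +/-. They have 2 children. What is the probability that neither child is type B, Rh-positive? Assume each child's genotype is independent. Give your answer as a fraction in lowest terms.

ABO cross I^A I^B × I^A I^B → 1/4 A, 1/4 B, 1/2 AB.
Rh cross +/- × +/- → 3/4 Rh+, 1/4 Rh-; so P(type B, Rh-positive) = 1/4 × 3/4 = 3/16 per child.
P(not type B, Rh-positive) = 13/16 for one child; (13/16)^2 = 169/256.

169/256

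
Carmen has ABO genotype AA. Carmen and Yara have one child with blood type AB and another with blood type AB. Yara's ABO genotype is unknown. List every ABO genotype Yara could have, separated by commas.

AB, BB, BO

For each candidate genotype of Yara, check whether crossing it with AA can produce every observed child phenotype.
  AA → possible child types {A} ✗
  AB → possible child types {A, AB} ✓
  AO → possible child types {A} ✗
  BB → possible child types {AB} ✓
  BO → possible child types {A, AB} ✓
  OO → possible child types {A} ✗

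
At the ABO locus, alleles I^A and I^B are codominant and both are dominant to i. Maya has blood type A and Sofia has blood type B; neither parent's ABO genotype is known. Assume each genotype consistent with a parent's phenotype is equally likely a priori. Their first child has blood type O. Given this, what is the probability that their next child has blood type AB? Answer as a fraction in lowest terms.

Possible genotypes: Maya ∈ {I^A I^A, I^A i}; Sofia ∈ {I^B I^B, I^B i}.
Weight each parental genotype pair by prior × P(type-O child):
  I^A i × I^B i: posterior weight 1; P(next child type AB) = 1/4.
Weighted sum = 1/4.

1/4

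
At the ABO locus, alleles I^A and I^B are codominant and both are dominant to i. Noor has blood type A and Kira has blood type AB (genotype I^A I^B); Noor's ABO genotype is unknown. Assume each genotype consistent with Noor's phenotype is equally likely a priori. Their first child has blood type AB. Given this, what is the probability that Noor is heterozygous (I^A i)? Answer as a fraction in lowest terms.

1/3

Possible genotypes: Noor ∈ {I^A I^A, I^A i}; Kira ∈ {I^A I^B}.
Weight each parental genotype pair by prior × P(type-AB child):
  I^A I^A × I^A I^B: posterior weight 2/3.
  I^A i × I^A I^B: posterior weight 1/3.
Sum the posterior weight over pairs where Noor is I^A i: 1/3.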